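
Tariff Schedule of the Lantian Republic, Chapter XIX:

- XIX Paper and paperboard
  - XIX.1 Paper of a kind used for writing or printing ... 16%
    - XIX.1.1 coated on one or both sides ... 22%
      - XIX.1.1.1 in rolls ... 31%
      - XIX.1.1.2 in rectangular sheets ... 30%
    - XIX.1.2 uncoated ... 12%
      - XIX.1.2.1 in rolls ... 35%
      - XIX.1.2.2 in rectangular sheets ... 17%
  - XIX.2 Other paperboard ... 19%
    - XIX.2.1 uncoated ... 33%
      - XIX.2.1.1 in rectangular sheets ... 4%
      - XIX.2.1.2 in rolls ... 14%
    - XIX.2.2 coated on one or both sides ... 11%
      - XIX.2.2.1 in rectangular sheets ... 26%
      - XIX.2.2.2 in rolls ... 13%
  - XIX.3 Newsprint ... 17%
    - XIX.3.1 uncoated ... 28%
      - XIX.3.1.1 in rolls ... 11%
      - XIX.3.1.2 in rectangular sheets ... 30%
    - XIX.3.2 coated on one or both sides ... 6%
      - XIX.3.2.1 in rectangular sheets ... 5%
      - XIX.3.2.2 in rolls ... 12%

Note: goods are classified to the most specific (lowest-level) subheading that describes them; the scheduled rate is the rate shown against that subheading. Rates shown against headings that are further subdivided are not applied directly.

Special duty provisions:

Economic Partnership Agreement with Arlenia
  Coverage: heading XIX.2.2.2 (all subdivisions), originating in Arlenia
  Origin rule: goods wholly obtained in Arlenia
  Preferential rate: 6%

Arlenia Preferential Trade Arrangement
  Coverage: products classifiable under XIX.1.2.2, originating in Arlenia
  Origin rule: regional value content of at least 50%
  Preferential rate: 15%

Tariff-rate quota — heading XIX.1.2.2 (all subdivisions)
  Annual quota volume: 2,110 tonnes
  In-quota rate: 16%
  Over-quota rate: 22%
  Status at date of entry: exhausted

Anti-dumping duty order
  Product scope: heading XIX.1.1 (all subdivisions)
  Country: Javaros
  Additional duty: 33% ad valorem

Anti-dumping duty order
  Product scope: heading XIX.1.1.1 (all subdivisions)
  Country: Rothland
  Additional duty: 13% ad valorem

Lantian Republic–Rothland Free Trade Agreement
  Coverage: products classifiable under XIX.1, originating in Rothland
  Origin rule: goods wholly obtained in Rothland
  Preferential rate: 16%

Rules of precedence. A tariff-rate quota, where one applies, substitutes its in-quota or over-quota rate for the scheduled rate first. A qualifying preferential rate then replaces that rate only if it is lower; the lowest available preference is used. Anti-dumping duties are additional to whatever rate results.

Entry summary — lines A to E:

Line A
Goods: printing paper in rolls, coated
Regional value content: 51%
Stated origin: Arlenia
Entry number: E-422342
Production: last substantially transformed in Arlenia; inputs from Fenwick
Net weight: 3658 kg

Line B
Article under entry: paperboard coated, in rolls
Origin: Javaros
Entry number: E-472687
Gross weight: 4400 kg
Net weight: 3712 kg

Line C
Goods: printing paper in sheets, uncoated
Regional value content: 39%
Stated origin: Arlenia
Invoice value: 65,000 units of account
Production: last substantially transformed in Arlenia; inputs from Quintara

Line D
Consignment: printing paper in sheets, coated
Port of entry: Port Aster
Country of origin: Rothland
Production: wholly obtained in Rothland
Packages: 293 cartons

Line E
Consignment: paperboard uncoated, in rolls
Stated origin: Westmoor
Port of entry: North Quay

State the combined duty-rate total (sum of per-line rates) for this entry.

Line A: printing paper → XIX.1; coated → XIX.1.1; in rolls → XIX.1.1.1. Scheduled 31%. Arlenia agreement on XIX.2.2.2: XIX.1.1.1 not covered; Arlenia agreement on XIX.1.2.2: XIX.1.1.1 not covered. → 31%.
Line B: paperboard → XIX.2; coated → XIX.2.2; in rolls → XIX.2.2.2. Scheduled 13%. No special measure applies. → 13%.
Line C: printing paper → XIX.1; uncoated → XIX.1.2; in sheets → XIX.1.2.2. Scheduled 17%. quota on XIX.1.2.2 exhausted → over-quota 22%; Arlenia agreement on XIX.2.2.2: XIX.1.2.2 not covered; Arlenia agreement on XIX.1.2.2: RVC < 50%. → 22%.
Line D: printing paper → XIX.1; coated → XIX.1.1; in sheets → XIX.1.1.2. Scheduled 30%. Rothland agreement on XIX.1: wholly obtained → 16% available; preferential 16%. → 16%.
Line E: paperboard → XIX.2; uncoated → XIX.2.1; in rolls → XIX.2.1.2. Scheduled 14%. No special measure applies. → 14%.
Sum: 31% + 13% + 22% + 16% + 14% = 96%.

96%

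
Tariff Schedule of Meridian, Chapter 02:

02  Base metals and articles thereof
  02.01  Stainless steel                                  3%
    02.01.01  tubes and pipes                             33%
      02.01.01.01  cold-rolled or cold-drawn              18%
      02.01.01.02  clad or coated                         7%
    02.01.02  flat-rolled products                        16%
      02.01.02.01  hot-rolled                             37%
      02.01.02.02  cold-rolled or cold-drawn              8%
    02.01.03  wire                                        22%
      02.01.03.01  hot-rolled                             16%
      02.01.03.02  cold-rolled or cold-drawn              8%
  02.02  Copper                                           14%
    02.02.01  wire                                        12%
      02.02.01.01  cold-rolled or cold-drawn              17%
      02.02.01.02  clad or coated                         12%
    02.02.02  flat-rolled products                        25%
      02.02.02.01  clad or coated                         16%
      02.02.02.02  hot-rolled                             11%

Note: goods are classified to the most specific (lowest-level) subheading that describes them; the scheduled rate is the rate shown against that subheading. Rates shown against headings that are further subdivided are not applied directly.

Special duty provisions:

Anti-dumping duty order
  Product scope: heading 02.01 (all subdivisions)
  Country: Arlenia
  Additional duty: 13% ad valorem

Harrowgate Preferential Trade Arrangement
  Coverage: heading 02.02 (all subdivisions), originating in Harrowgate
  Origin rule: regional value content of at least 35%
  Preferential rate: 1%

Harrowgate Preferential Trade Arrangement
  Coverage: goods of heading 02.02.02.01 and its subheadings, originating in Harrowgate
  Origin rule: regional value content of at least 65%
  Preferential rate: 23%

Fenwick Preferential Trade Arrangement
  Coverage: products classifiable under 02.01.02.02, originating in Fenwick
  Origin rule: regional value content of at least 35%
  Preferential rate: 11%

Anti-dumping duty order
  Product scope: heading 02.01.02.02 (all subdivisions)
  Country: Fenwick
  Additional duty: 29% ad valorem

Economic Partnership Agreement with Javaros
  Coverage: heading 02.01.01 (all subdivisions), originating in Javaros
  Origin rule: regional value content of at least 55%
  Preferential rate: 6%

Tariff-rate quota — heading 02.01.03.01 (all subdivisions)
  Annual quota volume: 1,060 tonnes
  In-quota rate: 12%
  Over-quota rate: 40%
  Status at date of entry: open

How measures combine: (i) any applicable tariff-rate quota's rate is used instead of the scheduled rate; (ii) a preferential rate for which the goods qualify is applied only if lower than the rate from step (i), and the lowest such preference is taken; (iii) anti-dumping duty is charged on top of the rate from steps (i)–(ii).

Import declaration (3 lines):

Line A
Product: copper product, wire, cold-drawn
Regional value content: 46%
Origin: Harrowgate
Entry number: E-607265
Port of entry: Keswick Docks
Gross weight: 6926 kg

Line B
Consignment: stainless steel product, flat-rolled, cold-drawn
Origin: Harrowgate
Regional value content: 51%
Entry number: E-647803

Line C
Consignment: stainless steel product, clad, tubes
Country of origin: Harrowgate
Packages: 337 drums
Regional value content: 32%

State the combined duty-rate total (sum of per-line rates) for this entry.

16%

Line A: copper → 02.02; wire → 02.02.01; cold-drawn → 02.02.01.01. Scheduled 17%. Harrowgate agreement on 02.02: RVC ≥ 35% → 1% available; Harrowgate agreement on 02.02.02.01: 02.02.01.01 not covered; preferential 1%. → 1%.
Line B: stainless steel → 02.01; flat-rolled → 02.01.02; cold-drawn → 02.01.02.02. Scheduled 8%. Harrowgate agreement on 02.02: 02.01.02.02 not covered; Harrowgate agreement on 02.02.02.01: 02.01.02.02 not covered. → 8%.
Line C: stainless steel → 02.01; tubes → 02.01.01; clad → 02.01.01.02. Scheduled 7%. Harrowgate agreement on 02.02: 02.01.01.02 not covered; Harrowgate agreement on 02.02.02.01: 02.01.01.02 not covered. → 7%.
Sum: 1% + 8% + 7% = 16%.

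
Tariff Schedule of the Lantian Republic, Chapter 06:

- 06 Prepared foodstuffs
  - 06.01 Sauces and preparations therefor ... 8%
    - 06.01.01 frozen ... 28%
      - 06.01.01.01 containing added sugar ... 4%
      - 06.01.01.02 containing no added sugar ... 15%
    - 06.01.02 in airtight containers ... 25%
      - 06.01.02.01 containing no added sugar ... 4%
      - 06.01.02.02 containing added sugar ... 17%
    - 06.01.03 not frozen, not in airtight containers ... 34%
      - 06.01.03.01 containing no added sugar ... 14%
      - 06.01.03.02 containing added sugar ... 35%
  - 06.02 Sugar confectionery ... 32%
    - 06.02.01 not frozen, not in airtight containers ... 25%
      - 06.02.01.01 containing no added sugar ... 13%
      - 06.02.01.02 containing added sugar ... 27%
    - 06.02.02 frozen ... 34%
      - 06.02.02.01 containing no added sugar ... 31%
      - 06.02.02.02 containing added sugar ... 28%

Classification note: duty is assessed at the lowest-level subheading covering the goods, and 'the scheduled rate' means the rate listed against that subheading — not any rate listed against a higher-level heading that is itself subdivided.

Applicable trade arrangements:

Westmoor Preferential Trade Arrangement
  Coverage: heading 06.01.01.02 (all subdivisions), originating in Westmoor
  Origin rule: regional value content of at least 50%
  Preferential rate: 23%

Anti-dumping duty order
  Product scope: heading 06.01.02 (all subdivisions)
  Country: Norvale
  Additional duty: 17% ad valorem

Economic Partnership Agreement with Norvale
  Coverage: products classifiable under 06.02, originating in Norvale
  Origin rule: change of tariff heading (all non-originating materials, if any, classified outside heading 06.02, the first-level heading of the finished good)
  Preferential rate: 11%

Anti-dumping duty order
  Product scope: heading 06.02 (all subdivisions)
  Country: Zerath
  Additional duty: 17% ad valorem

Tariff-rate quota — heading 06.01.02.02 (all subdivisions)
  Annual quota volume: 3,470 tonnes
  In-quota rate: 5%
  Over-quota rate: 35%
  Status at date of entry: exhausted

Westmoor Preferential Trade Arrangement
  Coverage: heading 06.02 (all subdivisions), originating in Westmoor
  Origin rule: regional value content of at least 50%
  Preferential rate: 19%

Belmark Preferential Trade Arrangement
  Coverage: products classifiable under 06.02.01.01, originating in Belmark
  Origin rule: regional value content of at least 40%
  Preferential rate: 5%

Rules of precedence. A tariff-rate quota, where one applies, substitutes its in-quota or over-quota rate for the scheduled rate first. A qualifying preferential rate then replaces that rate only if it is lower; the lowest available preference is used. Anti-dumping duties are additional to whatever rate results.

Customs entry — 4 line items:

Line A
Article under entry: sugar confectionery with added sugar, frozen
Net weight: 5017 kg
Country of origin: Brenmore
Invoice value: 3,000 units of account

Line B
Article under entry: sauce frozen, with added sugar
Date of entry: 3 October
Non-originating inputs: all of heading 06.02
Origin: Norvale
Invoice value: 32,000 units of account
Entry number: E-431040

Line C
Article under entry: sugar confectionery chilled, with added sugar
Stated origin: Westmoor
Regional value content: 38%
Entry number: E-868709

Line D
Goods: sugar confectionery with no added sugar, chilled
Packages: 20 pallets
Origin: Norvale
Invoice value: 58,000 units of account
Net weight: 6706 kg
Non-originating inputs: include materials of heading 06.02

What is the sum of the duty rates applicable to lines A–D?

Line A: sugar confectionery → 06.02; frozen → 06.02.02; with added sugar → 06.02.02.02. Scheduled 28%. No special measure applies. → 28%.
Line B: sauce → 06.01; frozen → 06.01.01; with added sugar → 06.01.01.01. Scheduled 4%. Norvale agreement on 06.02: 06.01.01.01 not covered. → 4%.
Line C: sugar confectionery → 06.02; chilled → 06.02.01; with added sugar → 06.02.01.02. Scheduled 27%. Westmoor agreement on 06.01.01.02: 06.02.01.02 not covered; Westmoor agreement on 06.02: RVC < 50%. → 27%.
Line D: sugar confectionery → 06.02; chilled → 06.02.01; with no added sugar → 06.02.01.01. Scheduled 13%. Norvale agreement on 06.02: CTH not met. → 13%.
Sum: 28% + 4% + 27% + 13% = 72%.

72%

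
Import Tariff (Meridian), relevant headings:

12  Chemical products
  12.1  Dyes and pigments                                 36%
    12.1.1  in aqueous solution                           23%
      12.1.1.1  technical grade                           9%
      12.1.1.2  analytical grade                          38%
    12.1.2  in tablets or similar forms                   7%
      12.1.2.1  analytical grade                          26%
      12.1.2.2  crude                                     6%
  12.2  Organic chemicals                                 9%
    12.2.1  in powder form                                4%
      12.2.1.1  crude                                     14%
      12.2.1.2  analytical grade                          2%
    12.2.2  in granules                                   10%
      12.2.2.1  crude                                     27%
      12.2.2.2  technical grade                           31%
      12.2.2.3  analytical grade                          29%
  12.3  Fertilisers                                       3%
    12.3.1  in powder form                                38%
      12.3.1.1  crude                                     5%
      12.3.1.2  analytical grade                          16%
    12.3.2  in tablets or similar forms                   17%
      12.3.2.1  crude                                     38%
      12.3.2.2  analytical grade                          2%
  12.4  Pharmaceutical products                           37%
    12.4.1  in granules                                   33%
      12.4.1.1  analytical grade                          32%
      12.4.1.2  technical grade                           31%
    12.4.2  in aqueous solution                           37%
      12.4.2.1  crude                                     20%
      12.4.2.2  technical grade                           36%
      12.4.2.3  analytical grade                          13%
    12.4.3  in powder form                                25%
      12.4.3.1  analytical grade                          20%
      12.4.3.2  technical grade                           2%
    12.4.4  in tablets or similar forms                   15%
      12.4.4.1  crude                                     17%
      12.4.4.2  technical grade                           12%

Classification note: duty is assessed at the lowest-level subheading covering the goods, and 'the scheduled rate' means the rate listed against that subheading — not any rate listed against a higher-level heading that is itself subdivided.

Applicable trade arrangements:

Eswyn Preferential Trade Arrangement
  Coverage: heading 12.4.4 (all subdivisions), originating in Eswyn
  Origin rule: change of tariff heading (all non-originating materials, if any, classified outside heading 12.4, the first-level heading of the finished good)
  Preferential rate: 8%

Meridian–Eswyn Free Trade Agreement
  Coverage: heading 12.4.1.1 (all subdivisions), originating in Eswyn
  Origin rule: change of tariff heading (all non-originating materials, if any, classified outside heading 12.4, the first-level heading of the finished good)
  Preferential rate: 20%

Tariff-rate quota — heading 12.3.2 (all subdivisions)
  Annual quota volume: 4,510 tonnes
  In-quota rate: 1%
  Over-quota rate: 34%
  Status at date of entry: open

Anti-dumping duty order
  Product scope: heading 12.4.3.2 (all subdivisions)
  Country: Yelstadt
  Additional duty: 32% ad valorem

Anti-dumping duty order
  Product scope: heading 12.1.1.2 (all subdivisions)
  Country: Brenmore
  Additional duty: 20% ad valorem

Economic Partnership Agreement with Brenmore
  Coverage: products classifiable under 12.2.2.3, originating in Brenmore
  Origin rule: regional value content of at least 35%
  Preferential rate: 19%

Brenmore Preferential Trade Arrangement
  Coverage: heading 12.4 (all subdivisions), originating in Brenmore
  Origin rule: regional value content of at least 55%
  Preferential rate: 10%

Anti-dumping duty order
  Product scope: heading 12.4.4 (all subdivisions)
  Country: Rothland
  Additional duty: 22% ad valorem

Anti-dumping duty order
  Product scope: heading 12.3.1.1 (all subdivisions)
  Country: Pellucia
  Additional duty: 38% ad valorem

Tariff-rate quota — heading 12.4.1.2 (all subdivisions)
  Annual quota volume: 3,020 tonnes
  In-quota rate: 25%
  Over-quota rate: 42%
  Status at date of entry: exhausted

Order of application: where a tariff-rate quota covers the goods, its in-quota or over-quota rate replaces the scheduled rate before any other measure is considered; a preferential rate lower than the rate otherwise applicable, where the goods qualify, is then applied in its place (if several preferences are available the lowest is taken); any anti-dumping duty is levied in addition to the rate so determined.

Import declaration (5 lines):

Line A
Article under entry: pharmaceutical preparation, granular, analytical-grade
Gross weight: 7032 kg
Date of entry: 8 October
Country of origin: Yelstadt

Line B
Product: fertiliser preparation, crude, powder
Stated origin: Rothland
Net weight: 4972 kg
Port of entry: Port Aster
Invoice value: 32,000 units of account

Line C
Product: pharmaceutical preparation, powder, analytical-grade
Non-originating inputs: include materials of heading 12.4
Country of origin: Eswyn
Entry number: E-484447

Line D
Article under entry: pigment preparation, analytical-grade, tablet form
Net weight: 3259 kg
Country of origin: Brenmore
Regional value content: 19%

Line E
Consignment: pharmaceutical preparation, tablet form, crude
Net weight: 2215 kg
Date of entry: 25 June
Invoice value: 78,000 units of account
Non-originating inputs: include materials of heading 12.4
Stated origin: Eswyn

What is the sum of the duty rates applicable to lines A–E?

Line A: pharmaceutical → 12.4; granular → 12.4.1; analytical-grade → 12.4.1.1. Scheduled 32%. No special measure applies. → 32%.
Line B: fertiliser → 12.3; powder → 12.3.1; crude → 12.3.1.1. Scheduled 5%. No special measure applies. → 5%.
Line C: pharmaceutical → 12.4; powder → 12.4.3; analytical-grade → 12.4.3.1. Scheduled 20%. Eswyn agreement on 12.4.4: 12.4.3.1 not covered; Eswyn agreement on 12.4.1.1: 12.4.3.1 not covered. → 20%.
Line D: pigment → 12.1; tablet form → 12.1.2; analytical-grade → 12.1.2.1. Scheduled 26%. Brenmore agreement on 12.2.2.3: 12.1.2.1 not covered; Brenmore agreement on 12.4: 12.1.2.1 not covered. → 26%.
Line E: pharmaceutical → 12.4; tablet form → 12.4.4; crude → 12.4.4.1. Scheduled 17%. Eswyn agreement on 12.4.4: CTH not met; Eswyn agreement on 12.4.1.1: 12.4.4.1 not covered. → 17%.
Sum: 32% + 5% + 20% + 26% + 17% = 100%.

100%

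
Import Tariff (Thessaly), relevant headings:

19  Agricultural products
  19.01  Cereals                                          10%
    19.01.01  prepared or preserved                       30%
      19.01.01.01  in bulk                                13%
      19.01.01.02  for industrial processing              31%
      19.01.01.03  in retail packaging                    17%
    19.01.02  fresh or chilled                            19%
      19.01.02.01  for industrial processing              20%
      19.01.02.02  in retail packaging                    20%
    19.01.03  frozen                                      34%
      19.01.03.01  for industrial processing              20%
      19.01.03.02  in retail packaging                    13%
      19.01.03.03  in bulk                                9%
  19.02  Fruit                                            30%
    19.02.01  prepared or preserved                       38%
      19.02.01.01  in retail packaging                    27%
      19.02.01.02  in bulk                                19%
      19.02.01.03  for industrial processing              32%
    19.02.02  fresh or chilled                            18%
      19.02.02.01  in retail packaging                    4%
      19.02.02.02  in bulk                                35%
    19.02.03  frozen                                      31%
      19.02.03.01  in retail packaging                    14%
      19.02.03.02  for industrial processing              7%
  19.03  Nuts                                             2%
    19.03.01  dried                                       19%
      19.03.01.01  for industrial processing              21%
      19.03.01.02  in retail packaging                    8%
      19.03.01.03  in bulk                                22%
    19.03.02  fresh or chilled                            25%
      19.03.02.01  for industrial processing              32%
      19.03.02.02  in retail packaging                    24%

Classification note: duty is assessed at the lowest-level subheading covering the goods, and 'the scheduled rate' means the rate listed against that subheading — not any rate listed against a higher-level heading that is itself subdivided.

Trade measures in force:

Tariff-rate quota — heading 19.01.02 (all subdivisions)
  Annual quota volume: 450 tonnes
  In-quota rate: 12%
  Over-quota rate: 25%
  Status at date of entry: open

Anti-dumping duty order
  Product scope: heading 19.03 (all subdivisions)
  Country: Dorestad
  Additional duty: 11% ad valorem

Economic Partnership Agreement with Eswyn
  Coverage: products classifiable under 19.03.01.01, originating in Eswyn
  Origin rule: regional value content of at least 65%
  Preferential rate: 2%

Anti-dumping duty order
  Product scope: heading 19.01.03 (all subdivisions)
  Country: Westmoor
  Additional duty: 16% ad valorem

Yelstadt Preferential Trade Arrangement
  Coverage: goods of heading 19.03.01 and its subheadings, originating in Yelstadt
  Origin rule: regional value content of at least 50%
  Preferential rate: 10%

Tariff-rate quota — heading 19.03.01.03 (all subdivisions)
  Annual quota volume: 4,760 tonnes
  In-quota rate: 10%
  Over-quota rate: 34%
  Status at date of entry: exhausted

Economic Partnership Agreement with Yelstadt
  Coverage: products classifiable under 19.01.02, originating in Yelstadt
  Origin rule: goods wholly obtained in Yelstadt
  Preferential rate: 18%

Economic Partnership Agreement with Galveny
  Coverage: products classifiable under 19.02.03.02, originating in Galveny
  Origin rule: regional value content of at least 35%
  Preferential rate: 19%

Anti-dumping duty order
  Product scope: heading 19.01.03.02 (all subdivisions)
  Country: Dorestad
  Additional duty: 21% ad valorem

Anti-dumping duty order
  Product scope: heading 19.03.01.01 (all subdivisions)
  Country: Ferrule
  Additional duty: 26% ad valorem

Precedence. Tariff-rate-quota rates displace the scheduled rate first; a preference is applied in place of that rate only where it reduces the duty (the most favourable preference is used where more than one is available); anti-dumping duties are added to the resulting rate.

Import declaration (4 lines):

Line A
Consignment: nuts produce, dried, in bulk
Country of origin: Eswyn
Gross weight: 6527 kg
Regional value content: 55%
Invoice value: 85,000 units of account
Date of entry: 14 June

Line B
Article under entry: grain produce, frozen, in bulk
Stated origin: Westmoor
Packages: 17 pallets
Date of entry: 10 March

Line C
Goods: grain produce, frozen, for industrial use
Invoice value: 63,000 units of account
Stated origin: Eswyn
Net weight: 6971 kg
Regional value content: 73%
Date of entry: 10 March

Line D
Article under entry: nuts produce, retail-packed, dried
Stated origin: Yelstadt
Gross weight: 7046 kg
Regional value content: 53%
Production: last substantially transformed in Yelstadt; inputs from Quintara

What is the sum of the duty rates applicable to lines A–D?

Line A: nuts → 19.03; dried → 19.03.01; in bulk → 19.03.01.03. Scheduled 22%. quota on 19.03.01.03 exhausted → over-quota 34%; Eswyn agreement on 19.03.01.01: 19.03.01.03 not covered. → 34%.
Line B: grain → 19.01; frozen → 19.01.03; in bulk → 19.01.03.03. Scheduled 9%. anti-dumping (Westmoor, 19.01.03): +16%; total 9% + 16% = 25%. → 25%.
Line C: grain → 19.01; frozen → 19.01.03; for industrial use → 19.01.03.01. Scheduled 20%. Eswyn agreement on 19.03.01.01: 19.01.03.01 not covered. → 20%.
Line D: nuts → 19.03; dried → 19.03.01; retail-packed → 19.03.01.02. Scheduled 8%. Yelstadt agreement on 19.03.01: RVC ≥ 50% → 10% available; Yelstadt agreement on 19.01.02: 19.03.01.02 not covered; preference 10% not lower than 8% → no reduction. → 8%.
Sum: 34% + 25% + 20% + 8% = 87%.

87%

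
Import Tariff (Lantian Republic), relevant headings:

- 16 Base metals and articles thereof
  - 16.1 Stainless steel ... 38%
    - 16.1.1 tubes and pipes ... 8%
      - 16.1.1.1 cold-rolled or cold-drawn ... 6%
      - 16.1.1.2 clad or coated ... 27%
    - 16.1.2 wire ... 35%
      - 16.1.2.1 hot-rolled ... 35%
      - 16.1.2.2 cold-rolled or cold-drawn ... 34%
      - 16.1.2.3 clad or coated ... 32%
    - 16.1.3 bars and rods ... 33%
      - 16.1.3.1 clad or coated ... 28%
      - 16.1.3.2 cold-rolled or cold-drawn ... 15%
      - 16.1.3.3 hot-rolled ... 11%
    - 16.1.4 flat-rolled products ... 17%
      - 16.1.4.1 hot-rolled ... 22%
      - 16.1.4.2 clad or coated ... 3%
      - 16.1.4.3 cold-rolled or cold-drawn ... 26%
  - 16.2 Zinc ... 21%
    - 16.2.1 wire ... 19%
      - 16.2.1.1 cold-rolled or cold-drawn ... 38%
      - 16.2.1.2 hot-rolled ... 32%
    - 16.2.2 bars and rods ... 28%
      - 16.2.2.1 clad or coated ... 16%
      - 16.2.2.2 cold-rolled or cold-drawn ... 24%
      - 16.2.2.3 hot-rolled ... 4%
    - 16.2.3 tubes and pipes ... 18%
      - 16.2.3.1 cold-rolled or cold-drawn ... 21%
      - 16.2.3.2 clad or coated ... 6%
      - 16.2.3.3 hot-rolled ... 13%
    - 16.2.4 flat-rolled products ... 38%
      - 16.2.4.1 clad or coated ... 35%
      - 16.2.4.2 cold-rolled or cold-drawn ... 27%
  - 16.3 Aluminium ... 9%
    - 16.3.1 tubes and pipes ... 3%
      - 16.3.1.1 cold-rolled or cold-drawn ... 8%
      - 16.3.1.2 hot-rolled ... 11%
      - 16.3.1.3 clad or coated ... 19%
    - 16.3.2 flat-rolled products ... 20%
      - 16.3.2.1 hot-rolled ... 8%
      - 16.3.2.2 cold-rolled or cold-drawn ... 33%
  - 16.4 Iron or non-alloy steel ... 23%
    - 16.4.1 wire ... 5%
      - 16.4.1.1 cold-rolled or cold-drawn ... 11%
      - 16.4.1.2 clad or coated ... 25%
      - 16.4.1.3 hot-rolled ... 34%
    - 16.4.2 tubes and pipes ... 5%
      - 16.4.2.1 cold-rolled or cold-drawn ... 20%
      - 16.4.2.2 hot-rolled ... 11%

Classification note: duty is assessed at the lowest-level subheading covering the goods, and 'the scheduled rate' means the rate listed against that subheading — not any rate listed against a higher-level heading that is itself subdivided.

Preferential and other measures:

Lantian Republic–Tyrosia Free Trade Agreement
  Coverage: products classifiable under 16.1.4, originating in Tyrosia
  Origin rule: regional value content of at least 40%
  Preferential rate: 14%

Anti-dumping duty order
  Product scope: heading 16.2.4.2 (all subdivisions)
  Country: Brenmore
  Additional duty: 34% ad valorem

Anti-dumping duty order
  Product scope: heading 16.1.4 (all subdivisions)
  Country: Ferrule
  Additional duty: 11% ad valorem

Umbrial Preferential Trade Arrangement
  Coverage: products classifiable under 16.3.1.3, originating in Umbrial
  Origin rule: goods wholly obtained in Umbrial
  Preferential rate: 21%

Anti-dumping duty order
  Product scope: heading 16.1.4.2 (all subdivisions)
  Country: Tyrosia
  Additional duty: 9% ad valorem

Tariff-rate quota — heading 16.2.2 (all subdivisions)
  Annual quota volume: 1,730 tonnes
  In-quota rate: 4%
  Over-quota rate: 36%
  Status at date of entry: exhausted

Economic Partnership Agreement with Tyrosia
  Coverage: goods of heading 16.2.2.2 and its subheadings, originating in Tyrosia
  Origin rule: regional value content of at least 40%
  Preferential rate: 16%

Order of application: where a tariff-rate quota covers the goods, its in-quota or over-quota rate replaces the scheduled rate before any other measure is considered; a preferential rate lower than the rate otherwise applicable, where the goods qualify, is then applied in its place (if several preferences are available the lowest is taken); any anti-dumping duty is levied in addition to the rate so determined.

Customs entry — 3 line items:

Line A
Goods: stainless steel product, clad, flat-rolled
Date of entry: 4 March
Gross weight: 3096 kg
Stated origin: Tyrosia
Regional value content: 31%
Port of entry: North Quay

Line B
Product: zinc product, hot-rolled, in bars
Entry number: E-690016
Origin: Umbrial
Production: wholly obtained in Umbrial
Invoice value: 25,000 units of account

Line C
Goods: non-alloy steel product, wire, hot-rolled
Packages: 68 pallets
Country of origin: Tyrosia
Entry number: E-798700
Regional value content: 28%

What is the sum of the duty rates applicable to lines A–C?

Line A: stainless steel → 16.1; flat-rolled → 16.1.4; clad → 16.1.4.2. Scheduled 3%. Tyrosia agreement on 16.1.4: RVC < 40%; Tyrosia agreement on 16.2.2.2: 16.1.4.2 not covered; anti-dumping (Tyrosia, 16.1.4.2): +9%; total 3% + 9% = 12%. → 12%.
Line B: zinc → 16.2; in bars → 16.2.2; hot-rolled → 16.2.2.3. Scheduled 4%. quota on 16.2.2 exhausted → over-quota 36%; Umbrial agreement on 16.3.1.3: 16.2.2.3 not covered. → 36%.
Line C: non-alloy steel → 16.4; wire → 16.4.1; hot-rolled → 16.4.1.3. Scheduled 34%. Tyrosia agreement on 16.1.4: 16.4.1.3 not covered; Tyrosia agreement on 16.2.2.2: 16.4.1.3 not covered. → 34%.
Sum: 12% + 36% + 34% = 82%.

82%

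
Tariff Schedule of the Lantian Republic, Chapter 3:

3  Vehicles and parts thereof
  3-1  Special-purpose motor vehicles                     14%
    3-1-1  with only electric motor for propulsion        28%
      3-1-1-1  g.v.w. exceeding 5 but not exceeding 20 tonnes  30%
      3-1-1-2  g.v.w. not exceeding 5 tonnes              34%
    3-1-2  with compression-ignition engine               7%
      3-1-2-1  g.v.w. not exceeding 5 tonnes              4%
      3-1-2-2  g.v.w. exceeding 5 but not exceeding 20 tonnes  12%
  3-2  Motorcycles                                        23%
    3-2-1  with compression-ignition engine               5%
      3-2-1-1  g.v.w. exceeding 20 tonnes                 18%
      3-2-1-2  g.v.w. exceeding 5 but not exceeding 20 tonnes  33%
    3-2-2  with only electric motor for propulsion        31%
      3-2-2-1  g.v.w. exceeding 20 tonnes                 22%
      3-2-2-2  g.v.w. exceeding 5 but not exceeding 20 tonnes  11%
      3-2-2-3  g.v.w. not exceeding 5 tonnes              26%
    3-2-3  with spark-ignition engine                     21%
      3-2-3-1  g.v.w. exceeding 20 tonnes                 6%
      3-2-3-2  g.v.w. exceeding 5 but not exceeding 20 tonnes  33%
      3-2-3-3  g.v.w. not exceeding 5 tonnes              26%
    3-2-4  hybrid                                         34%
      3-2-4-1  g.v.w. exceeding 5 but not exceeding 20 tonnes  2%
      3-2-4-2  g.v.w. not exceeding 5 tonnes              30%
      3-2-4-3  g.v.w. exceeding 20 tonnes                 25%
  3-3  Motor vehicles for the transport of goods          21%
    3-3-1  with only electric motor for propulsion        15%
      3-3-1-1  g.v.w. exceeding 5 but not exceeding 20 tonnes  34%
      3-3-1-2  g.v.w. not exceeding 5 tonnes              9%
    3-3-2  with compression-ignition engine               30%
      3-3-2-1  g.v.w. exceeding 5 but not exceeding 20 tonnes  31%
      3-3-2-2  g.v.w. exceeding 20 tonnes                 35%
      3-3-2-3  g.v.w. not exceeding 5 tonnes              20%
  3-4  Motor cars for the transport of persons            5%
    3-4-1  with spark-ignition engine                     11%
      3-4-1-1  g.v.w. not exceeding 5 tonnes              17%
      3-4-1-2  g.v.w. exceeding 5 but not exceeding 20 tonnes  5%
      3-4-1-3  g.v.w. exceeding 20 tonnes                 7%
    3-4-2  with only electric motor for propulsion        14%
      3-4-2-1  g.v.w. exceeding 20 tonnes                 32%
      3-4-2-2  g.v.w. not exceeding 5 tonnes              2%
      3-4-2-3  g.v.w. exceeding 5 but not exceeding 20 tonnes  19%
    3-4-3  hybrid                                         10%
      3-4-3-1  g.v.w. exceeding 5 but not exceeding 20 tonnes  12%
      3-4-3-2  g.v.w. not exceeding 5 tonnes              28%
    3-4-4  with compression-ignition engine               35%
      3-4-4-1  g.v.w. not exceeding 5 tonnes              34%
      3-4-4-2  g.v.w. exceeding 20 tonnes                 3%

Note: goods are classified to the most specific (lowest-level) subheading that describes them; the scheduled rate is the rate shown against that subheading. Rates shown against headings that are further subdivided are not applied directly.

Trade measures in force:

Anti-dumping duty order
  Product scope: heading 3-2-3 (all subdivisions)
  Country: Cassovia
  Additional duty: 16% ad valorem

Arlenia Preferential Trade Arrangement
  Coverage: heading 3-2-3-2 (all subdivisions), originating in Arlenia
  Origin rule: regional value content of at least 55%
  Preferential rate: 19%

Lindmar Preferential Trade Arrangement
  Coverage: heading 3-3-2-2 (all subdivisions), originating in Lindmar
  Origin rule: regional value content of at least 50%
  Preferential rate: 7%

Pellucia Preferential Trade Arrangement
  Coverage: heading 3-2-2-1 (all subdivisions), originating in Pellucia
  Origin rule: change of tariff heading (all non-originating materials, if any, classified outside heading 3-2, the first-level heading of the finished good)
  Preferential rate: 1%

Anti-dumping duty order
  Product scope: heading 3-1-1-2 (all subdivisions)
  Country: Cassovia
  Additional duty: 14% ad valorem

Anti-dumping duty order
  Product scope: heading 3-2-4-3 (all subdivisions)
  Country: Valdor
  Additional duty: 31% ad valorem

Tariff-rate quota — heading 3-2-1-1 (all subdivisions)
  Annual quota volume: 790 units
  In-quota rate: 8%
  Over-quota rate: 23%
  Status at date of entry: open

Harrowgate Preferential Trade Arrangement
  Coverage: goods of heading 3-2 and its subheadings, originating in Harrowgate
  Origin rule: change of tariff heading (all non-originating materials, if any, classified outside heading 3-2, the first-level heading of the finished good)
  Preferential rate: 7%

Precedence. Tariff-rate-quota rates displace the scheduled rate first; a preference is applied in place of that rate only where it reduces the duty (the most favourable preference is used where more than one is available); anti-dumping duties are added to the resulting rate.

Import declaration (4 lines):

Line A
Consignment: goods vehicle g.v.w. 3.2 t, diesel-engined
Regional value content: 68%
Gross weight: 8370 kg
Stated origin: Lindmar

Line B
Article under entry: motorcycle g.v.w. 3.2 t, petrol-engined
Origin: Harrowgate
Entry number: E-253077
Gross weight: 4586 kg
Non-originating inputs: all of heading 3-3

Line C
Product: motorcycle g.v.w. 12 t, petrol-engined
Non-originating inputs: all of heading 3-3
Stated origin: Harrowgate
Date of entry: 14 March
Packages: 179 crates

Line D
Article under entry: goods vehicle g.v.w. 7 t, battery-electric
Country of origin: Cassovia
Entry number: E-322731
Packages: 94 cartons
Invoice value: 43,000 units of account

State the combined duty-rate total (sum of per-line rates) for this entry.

Line A: goods vehicle → 3-3; diesel-engined → 3-3-2; g.v.w. 3.2 t → 3-3-2-3. Scheduled 20%. Lindmar agreement on 3-3-2-2: 3-3-2-3 not covered. → 20%.
Line B: motorcycle → 3-2; petrol-engined → 3-2-3; g.v.w. 3.2 t → 3-2-3-3. Scheduled 26%. Harrowgate agreement on 3-2: CTH met → 7% available; preferential 7%. → 7%.
Line C: motorcycle → 3-2; petrol-engined → 3-2-3; g.v.w. 12 t → 3-2-3-2. Scheduled 33%. Harrowgate agreement on 3-2: CTH met → 7% available; preferential 7%. → 7%.
Line D: goods vehicle → 3-3; battery-electric → 3-3-1; g.v.w. 7 t → 3-3-1-1. Scheduled 34%. No special measure applies. → 34%.
Sum: 20% + 7% + 7% + 34% = 68%.

68%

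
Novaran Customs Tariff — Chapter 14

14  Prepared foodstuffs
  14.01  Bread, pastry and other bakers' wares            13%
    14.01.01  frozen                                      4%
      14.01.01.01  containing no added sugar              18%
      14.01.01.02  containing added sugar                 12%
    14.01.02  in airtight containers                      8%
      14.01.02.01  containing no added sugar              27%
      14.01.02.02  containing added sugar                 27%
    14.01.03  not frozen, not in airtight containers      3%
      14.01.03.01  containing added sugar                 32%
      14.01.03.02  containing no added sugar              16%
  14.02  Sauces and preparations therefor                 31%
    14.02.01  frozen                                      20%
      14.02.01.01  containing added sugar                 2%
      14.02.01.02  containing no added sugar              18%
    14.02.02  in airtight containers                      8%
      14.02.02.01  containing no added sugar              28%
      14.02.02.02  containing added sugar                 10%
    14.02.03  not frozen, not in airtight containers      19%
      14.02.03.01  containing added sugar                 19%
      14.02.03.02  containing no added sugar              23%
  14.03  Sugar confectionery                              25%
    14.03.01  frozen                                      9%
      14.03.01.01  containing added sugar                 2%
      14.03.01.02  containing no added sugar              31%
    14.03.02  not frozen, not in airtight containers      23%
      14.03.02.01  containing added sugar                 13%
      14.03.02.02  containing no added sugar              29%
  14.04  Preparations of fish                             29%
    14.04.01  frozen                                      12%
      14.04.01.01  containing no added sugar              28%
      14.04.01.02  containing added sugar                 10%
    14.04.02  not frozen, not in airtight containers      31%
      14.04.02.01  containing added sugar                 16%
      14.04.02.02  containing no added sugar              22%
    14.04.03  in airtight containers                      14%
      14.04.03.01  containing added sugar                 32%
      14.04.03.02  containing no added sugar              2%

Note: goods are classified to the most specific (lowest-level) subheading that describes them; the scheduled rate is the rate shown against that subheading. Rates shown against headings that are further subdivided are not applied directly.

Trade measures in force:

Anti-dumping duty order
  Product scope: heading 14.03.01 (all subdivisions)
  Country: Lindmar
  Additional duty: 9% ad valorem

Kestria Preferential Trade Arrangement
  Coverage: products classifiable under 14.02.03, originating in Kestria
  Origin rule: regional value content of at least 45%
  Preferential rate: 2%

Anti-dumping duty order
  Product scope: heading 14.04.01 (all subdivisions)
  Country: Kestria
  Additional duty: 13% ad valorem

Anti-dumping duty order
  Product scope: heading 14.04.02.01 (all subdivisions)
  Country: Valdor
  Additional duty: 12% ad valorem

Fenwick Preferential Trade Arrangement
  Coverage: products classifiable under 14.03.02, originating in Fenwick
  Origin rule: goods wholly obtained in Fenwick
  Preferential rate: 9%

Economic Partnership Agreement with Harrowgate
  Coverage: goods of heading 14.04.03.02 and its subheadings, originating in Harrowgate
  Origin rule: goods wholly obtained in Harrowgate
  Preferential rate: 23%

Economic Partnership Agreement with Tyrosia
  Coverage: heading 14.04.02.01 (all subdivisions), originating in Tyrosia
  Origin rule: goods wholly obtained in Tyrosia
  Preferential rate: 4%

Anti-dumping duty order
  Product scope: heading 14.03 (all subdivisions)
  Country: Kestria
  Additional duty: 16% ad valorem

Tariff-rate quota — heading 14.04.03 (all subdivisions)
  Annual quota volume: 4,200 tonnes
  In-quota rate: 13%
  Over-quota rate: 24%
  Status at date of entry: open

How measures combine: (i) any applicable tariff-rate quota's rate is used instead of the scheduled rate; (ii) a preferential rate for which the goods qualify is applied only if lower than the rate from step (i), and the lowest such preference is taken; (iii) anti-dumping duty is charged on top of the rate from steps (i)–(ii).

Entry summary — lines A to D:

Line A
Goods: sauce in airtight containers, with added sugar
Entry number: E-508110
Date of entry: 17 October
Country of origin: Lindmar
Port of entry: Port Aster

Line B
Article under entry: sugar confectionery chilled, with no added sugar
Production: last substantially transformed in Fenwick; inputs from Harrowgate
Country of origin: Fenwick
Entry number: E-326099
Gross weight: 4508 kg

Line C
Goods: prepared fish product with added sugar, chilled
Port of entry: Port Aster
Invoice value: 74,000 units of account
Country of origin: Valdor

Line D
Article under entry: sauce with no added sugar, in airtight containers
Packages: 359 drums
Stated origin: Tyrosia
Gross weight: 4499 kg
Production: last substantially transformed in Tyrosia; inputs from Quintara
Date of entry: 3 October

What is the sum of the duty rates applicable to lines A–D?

95%

Line A: sauce → 14.02; in airtight containers → 14.02.02; with added sugar → 14.02.02.02. Scheduled 10%. No special measure applies. → 10%.
Line B: sugar confectionery → 14.03; chilled → 14.03.02; with no added sugar → 14.03.02.02. Scheduled 29%. Fenwick agreement on 14.03.02: not wholly obtained. → 29%.
Line C: prepared fish product → 14.04; chilled → 14.04.02; with added sugar → 14.04.02.01. Scheduled 16%. anti-dumping (Valdor, 14.04.02.01): +12%; total 16% + 12% = 28%. → 28%.
Line D: sauce → 14.02; in airtight containers → 14.02.02; with no added sugar → 14.02.02.01. Scheduled 28%. Tyrosia agreement on 14.04.02.01: 14.02.02.01 not covered. → 28%.
Sum: 10% + 29% + 28% + 28% = 95%.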